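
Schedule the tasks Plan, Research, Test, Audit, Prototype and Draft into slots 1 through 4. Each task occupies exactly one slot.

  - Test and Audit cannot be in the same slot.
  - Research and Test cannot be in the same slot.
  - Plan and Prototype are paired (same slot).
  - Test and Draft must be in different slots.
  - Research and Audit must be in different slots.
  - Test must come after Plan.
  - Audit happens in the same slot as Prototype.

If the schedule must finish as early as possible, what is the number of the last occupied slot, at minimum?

3

The precedence chain requires at least 2 distinct slots.
Could 2 slots be enough, i.e. nothing placed later than 2? No: Test must come after Plan (at 1 or later) → {2}; Audit can't share with Test (2) → {1}; Research can't share with Test (2) → {1}; Audit can't share with Research (1) → nothing is left.
So 2 slots is not enough.
3 works (last occupied slot: 3): for example Test in 2; Plan in 1; Draft in 1; Audit in 1; Research in 3; Prototype in 1.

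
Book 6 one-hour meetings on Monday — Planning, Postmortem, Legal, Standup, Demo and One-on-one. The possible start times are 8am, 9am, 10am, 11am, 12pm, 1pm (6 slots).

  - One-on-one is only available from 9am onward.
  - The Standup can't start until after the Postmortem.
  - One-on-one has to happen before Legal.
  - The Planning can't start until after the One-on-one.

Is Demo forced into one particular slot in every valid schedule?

Demo can be 8am (e.g. Standup -> 9am, Demo -> 8am, Postmortem -> 8am, One-on-one -> 9am, Legal -> 10am, Planning -> 10am) or 9am (e.g. Legal -> 10am, One-on-one -> 9am, Demo -> 9am, Standup -> 9am, Postmortem -> 8am, Planning -> 10am).

No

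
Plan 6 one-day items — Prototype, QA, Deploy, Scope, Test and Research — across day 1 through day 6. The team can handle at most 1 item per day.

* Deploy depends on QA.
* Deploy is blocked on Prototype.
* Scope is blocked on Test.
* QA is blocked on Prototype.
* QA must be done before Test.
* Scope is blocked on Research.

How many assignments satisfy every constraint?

14

Splitting on Prototype: it can be day 1 (11), day 2 (3). Listing each branch's schedules as (QA, Deploy, Scope, Test, Research) by day number:
Prototype=day 1: (2,3,6,4,5) (2,3,6,5,4) (2,4,6,3,5) (2,4,6,5,3) (2,5,6,3,4) (2,5,6,4,3) (2,6,5,3,4) (2,6,5,4,3) (3,4,6,5,2) (3,5,6,4,2) (3,6,5,4,2) — 11.
Prototype=day 2: (3,4,6,5,1) (3,5,6,4,1) (3,6,5,4,1) — 3.
Summing: 11 + 3 = 14.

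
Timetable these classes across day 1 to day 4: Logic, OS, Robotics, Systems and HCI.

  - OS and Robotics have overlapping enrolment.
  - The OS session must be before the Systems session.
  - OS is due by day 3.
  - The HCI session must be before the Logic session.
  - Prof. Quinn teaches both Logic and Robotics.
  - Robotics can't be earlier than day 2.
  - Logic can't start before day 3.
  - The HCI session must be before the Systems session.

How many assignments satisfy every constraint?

Splitting on Logic: it can be day 3 (18), day 4 (20). Listing each branch's schedules as (OS, Robotics, Systems, HCI) by day number:
Logic=day 3: (1,2,2,1) (1,2,3,1) (1,2,3,2) (1,2,4,1) (1,2,4,2) (1,4,2,1) (1,4,3,1) (1,4,3,2) (1,4,4,1) (1,4,4,2) (2,4,3,1) (2,4,3,2) (2,4,4,1) (2,4,4,2) (3,2,4,1) (3,2,4,2) (3,4,4,1) (3,4,4,2) — 18.
Logic=day 4: (1,2,2,1) (1,2,3,1) (1,2,3,2) (1,2,4,1) (1,2,4,2) (1,2,4,3) (1,3,2,1) (1,3,3,1) (1,3,3,2) (1,3,4,1) (1,3,4,2) (1,3,4,3) (2,3,3,1) (2,3,3,2) (2,3,4,1) (2,3,4,2) (2,3,4,3) (3,2,4,1) (3,2,4,2) (3,2,4,3) — 20.
Summing: 18 + 20 = 38.

38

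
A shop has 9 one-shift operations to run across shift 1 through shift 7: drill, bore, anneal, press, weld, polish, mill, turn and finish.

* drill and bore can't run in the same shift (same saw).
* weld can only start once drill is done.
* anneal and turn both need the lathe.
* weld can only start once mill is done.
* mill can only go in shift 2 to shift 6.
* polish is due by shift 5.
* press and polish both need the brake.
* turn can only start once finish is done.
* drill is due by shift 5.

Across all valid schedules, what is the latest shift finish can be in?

shift 6

Downstream work caps finish at shift 6.
finish at shift 6 is achievable: bore in shift 2, drill in shift 1, anneal in shift 1, polish in shift 1, weld in shift 3, mill in shift 2, press in shift 2, finish in shift 6, turn in shift 7.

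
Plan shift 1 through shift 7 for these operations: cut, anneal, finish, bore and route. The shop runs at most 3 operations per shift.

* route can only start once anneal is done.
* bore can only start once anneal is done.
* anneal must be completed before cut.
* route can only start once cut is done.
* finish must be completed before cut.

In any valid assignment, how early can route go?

shift 3

Precedence pushes route to at least shift 3.
route at shift 3 is achievable: anneal -> shift 1, finish -> shift 1, cut -> shift 2, route -> shift 3, bore -> shift 2.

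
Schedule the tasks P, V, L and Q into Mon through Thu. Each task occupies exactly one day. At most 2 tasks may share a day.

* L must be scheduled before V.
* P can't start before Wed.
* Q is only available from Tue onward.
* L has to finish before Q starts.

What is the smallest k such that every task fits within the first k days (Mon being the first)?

3

The precedence chain requires at least 2 distinct days.
With at most 2 per day and 4 tasks, at least 2 days are needed.
P can't be placed before Wed — that is day 3 counting from Mon — so the schedule must run through at least 3 days.
3 works (last occupied day: Wed): for example V -> Tue, L -> Mon, Q -> Tue, P -> Wed.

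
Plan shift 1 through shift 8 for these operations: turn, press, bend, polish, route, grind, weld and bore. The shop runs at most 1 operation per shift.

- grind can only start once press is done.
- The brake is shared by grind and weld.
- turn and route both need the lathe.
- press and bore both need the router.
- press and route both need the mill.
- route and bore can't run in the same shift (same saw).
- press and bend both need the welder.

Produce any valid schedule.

weld -> shift 7, bore -> shift 8, press -> shift 1, grind -> shift 2, bend -> shift 4, route -> shift 6, turn -> shift 3, polish -> shift 5

Checking: press(shift 1) before grind(shift 2); press(shift 1) != bore(shift 8); grind(shift 2) != weld(shift 7); press(shift 1) != route(shift 6); route(shift 6) != bore(shift 8); turn(shift 3) != route(shift 6); press(shift 1) != bend(shift 4); max 1 per shift (cap 1).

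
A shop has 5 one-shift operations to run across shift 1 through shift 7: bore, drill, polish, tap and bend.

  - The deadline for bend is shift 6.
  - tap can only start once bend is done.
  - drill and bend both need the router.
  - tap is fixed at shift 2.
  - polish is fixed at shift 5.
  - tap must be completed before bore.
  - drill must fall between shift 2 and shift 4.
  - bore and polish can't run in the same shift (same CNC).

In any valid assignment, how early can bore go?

Precedence pushes bore to at least shift 3.
bore at shift 3 is achievable: bore -> shift 3, polish -> shift 5, bend -> shift 1, drill -> shift 2, tap -> shift 2.

shift 3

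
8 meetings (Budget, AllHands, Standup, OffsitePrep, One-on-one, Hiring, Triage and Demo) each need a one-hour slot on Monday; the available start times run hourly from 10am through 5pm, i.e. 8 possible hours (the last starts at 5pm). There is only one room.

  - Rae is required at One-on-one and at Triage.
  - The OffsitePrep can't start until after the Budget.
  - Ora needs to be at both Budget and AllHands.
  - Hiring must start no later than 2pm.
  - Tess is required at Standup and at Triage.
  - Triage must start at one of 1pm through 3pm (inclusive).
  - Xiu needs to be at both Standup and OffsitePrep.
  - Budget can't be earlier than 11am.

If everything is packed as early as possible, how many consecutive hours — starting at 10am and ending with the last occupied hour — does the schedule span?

The precedence chain requires at least 2 distinct hours.
With at most 1 per hour and 8 meetings, at least 8 hours are needed.
Triage can't be placed before 1pm — that is hour 4 counting from 10am — so the schedule must run through at least 4 hours.
8 works (last occupied hour: 5pm): for example Triage -> 1pm, Hiring -> 10am, Standup -> 3pm, Demo -> 5pm, One-on-one -> 4pm, AllHands -> 2pm, Budget -> 11am, OffsitePrep -> 12pm.

8 hours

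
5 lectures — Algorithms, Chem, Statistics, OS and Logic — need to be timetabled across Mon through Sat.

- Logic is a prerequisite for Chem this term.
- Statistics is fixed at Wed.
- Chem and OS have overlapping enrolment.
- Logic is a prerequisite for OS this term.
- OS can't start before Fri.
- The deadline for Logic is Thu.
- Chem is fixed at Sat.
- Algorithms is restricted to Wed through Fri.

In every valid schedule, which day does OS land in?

OS's window is Fri–Sat.
Chem is fixed at Sat, and OS can't share a day with Chem.
So OS must be Fri.

Fri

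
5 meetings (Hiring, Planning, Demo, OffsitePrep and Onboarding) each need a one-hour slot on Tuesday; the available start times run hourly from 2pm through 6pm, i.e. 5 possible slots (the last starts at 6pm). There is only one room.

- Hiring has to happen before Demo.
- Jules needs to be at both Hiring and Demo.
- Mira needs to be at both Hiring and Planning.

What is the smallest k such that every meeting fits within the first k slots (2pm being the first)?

The precedence chain requires at least 2 distinct slots.
With at most 1 per slot and 5 meetings, at least 5 slots are needed.
5 works (last occupied slot: 6pm): for example Demo=3pm; Planning=4pm; OffsitePrep=5pm; Onboarding=6pm; Hiring=2pm.

5 slots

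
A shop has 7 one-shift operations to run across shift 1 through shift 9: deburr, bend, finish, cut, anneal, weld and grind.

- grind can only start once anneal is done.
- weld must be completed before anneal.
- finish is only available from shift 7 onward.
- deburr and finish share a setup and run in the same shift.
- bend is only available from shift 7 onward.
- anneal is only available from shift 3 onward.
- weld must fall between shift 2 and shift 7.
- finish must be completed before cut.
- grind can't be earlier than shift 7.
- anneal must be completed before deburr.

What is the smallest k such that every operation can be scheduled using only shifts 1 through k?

8 shifts

The precedence chain requires at least 4 distinct shifts.
Propagating the time windows through the other constraints, cut can't land before shift 8, so the schedule must run through at least shift 8.
8 works (last occupied shift: shift 8): for example weld in shift 2; bend in shift 7; anneal in shift 3; grind in shift 7; deburr in shift 7; cut in shift 8; finish in shift 7.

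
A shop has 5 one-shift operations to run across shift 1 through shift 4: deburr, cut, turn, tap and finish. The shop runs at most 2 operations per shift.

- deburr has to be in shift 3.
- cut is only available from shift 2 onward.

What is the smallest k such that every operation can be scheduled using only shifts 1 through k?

With at most 2 per shift and 5 operations, at least 3 shifts are needed.
deburr can't be placed before shift 3, so the schedule must run through at least shift 3.
3 works (last occupied shift: shift 3): for example tap=shift 1; deburr=shift 3; cut=shift 2; turn=shift 1; finish=shift 2.

3 shifts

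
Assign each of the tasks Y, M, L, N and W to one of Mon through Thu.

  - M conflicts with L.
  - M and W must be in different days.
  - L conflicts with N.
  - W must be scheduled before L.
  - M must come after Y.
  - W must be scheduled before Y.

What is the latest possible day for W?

Tue

Downstream work caps W at Tue.
W at Tue is achievable: M -> Thu; N -> Mon; L -> Wed; W -> Tue; Y -> Wed.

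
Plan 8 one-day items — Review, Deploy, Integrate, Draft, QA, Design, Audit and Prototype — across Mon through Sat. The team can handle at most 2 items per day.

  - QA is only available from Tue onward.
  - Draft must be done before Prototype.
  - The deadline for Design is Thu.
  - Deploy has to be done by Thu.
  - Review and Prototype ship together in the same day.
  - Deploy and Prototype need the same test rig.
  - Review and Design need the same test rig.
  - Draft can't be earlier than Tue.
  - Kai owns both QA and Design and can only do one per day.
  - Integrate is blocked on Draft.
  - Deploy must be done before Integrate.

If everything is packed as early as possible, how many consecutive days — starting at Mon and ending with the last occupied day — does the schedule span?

4

The precedence chain requires at least 2 distinct days.
With at most 2 per day and 8 tasks, at least 4 days are needed.
Propagating the time windows through the other constraints, Review can't land before Wed — that is day 3 counting from Mon — so the schedule must run through at least 3 days.
4 works (last occupied day: Thu): for example Review in Thu; Draft in Tue; Integrate in Wed; Design in Mon; QA in Tue; Prototype in Thu; Audit in Wed; Deploy in Mon.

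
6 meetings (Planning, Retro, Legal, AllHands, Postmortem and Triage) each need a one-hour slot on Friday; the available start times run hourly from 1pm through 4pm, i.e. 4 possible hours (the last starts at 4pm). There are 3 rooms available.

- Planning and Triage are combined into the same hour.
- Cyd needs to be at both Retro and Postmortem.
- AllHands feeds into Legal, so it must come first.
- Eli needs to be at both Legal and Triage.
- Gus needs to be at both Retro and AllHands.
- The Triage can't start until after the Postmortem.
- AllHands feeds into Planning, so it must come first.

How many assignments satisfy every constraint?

42

Splitting on Planning: it can be 2pm (6), 3pm (15), 4pm (21). Listing each branch's schedules as (Retro, Legal, AllHands, Postmortem, Triage):
Planning=2pm: (2pm,3pm,1pm,1pm,2pm) (2pm,4pm,1pm,1pm,2pm) (3pm,3pm,1pm,1pm,2pm) (3pm,4pm,1pm,1pm,2pm) (4pm,3pm,1pm,1pm,2pm) (4pm,4pm,1pm,1pm,2pm) — 6.
Planning=3pm: (1pm,4pm,2pm,2pm,3pm) (2pm,2pm,1pm,1pm,3pm) (2pm,4pm,1pm,1pm,3pm) (3pm,2pm,1pm,1pm,3pm) (3pm,2pm,1pm,2pm,3pm) (3pm,4pm,1pm,1pm,3pm) (3pm,4pm,1pm,2pm,3pm) (3pm,4pm,2pm,1pm,3pm) (3pm,4pm,2pm,2pm,3pm) (4pm,2pm,1pm,1pm,3pm) (4pm,2pm,1pm,2pm,3pm) (4pm,4pm,1pm,1pm,3pm) (4pm,4pm,1pm,2pm,3pm) (4pm,4pm,2pm,1pm,3pm) (4pm,4pm,2pm,2pm,3pm) — 15.
Planning=4pm: (1pm,3pm,2pm,2pm,4pm) (1pm,3pm,2pm,3pm,4pm) (2pm,2pm,1pm,1pm,4pm) (2pm,2pm,1pm,3pm,4pm) (2pm,3pm,1pm,1pm,4pm) (2pm,3pm,1pm,3pm,4pm) (3pm,2pm,1pm,1pm,4pm) (3pm,2pm,1pm,2pm,4pm) (3pm,3pm,1pm,1pm,4pm) (3pm,3pm,1pm,2pm,4pm) (3pm,3pm,2pm,1pm,4pm) (3pm,3pm,2pm,2pm,4pm) (4pm,2pm,1pm,1pm,4pm) (4pm,2pm,1pm,2pm,4pm) (4pm,2pm,1pm,3pm,4pm) (4pm,3pm,1pm,1pm,4pm) (4pm,3pm,1pm,2pm,4pm) (4pm,3pm,1pm,3pm,4pm) (4pm,3pm,2pm,1pm,4pm) (4pm,3pm,2pm,2pm,4pm) (4pm,3pm,2pm,3pm,4pm) — 21.
Summing: 6 + 15 + 21 = 42.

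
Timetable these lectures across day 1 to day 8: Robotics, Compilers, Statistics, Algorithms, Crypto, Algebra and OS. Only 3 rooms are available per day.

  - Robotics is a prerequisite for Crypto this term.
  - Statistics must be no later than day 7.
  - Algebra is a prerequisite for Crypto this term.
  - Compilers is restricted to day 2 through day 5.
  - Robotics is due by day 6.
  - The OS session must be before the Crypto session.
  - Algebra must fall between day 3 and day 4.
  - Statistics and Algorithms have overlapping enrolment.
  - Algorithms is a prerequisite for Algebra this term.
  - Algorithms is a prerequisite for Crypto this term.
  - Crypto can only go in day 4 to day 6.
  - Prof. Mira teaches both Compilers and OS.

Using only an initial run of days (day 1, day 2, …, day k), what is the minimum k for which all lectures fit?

The precedence chain requires at least 3 distinct days.
With at most 3 per day and 7 lectures, at least 3 days are needed.
Crypto can't be placed before day 4, so the schedule must run through at least day 4.
4 works (last occupied day: day 4): for example Compilers in day 2, OS in day 1, Robotics in day 1, Statistics in day 2, Algebra in day 3, Crypto in day 4, Algorithms in day 1.

4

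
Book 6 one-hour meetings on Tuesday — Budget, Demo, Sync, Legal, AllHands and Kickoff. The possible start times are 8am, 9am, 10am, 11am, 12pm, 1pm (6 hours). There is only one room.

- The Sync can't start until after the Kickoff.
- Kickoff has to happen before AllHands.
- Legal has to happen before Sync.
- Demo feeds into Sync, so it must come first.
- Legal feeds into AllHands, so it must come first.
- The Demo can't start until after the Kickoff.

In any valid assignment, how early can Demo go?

Precedence pushes Demo to at least 9am; downstream work caps Demo at 12pm.
Demo at 9am is achievable: Budget -> 1pm; Demo -> 9am; Sync -> 11am; Legal -> 10am; Kickoff -> 8am; AllHands -> 12pm.

9am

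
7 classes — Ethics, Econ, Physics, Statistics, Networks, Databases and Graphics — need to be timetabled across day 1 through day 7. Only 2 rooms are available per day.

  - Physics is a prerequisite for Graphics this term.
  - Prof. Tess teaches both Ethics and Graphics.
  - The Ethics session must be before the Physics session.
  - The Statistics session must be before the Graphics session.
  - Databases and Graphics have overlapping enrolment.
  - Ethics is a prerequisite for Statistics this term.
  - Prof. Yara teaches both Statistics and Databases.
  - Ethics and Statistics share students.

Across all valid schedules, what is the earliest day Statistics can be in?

Precedence pushes Statistics to at least day 2; downstream work caps Statistics at day 6.
Statistics at day 2 is achievable: Databases=day 4, Physics=day 2, Graphics=day 3, Statistics=day 2, Networks=day 3, Econ=day 1, Ethics=day 1.

day 2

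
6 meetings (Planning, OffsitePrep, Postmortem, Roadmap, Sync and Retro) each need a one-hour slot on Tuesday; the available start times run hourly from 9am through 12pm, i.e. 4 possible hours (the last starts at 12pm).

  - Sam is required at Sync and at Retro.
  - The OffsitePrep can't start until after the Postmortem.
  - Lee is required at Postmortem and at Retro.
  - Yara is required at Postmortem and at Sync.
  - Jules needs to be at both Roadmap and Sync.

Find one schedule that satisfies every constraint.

Sync=10am; Roadmap=9am; OffsitePrep=10am; Planning=9am; Postmortem=9am; Retro=11am

Checking: Postmortem(9am) before OffsitePrep(10am); Postmortem(9am) != Sync(10am); Roadmap(9am) != Sync(10am); Sync(10am) != Retro(11am); Postmortem(9am) != Retro(11am).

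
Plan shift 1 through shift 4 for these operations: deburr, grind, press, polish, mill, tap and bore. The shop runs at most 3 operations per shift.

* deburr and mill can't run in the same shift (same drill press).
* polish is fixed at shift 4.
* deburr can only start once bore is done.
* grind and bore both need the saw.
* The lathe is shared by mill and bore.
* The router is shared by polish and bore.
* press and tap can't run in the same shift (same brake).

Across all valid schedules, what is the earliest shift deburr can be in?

Precedence pushes deburr to at least shift 2.
deburr at shift 2 is achievable: tap=shift 2; grind=shift 2; mill=shift 3; polish=shift 4; deburr=shift 2; bore=shift 1; press=shift 1.

shift 2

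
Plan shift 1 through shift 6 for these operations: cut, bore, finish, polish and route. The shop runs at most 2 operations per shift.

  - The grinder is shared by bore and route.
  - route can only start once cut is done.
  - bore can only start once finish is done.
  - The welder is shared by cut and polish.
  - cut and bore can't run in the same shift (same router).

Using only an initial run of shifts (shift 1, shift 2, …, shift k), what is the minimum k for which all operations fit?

3

The precedence chain requires at least 2 distinct shifts.
With at most 2 per shift and 5 operations, at least 3 shifts are needed.
3 works (last occupied shift: shift 3): for example polish in shift 2; bore in shift 2; cut in shift 1; route in shift 3; finish in shift 1.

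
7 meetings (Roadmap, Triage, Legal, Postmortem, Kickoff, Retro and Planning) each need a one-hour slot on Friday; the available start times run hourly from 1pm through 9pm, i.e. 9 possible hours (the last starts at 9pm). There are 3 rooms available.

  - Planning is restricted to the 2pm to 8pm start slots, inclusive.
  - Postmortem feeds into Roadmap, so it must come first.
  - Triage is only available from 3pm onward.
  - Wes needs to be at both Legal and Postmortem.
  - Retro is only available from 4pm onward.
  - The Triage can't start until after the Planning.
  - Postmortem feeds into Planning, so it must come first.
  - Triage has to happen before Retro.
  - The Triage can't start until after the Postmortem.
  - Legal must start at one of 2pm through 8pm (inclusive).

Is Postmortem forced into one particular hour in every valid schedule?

No

Postmortem can be 1pm (e.g. Roadmap=2pm, Postmortem=1pm, Kickoff=1pm, Retro=4pm, Planning=2pm, Legal=2pm, Triage=3pm) or 2pm (e.g. Retro in 5pm; Kickoff in 1pm; Triage in 4pm; Postmortem in 2pm; Planning in 3pm; Roadmap in 3pm; Legal in 3pm).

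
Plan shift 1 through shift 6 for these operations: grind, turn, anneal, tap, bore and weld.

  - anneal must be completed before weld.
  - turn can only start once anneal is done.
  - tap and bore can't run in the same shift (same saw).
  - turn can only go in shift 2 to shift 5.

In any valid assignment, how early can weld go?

Precedence pushes weld to at least shift 2.
weld at shift 2 is achievable: anneal -> shift 1, tap -> shift 1, grind -> shift 1, bore -> shift 2, turn -> shift 2, weld -> shift 2.

shift 2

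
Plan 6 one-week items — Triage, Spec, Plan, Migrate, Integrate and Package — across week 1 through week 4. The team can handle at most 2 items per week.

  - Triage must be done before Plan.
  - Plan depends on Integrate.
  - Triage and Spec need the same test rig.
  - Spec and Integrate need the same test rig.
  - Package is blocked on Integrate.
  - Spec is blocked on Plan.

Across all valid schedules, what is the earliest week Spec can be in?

week 3

Precedence pushes Spec to at least week 3.
Spec at week 3 is achievable: Plan in week 2, Integrate in week 1, Triage in week 1, Spec in week 3, Package in week 2, Migrate in week 3.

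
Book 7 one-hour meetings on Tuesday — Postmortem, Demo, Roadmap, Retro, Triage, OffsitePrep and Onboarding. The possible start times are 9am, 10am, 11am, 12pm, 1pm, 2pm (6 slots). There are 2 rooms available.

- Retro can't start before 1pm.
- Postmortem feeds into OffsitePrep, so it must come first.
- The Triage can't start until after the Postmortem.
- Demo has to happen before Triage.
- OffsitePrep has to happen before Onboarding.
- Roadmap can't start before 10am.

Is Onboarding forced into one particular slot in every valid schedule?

No

Onboarding can be 11am (e.g. Retro in 1pm; Roadmap in 10am; Triage in 11am; Demo in 9am; OffsitePrep in 10am; Postmortem in 9am; Onboarding in 11am) or 12pm (e.g. Postmortem -> 9am; Retro -> 1pm; Triage -> 10am; OffsitePrep -> 11am; Demo -> 9am; Onboarding -> 12pm; Roadmap -> 10am).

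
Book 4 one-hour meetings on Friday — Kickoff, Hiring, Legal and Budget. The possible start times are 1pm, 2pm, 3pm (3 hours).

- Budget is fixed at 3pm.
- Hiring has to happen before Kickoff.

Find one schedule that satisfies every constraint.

Kickoff -> 2pm; Legal -> 1pm; Hiring -> 1pm; Budget -> 3pm

Checking: Hiring(1pm) before Kickoff(2pm); Budget=3pm in [3pm,3pm].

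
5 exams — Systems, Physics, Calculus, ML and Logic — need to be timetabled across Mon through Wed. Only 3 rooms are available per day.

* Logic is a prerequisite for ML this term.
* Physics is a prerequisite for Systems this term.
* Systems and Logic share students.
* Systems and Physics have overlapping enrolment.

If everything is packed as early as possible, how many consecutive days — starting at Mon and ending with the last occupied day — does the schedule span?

The precedence chain requires at least 2 distinct days.
With at most 3 per day and 5 exams, at least 2 days are needed.
2 works (last occupied day: Tue): for example Calculus -> Mon, Systems -> Tue, ML -> Tue, Logic -> Mon, Physics -> Mon.

2 days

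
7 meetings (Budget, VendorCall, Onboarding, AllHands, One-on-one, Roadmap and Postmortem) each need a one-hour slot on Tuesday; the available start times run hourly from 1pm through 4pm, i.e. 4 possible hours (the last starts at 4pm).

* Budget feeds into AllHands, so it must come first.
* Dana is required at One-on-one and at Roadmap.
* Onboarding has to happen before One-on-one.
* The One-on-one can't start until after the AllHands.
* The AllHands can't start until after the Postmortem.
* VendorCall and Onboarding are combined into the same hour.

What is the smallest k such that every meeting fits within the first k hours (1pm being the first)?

The precedence chain requires at least 3 distinct hours.
3 works (last occupied hour: 3pm): for example Budget -> 1pm, Onboarding -> 1pm, VendorCall -> 1pm, AllHands -> 2pm, Postmortem -> 1pm, Roadmap -> 1pm, One-on-one -> 3pm.

3 hours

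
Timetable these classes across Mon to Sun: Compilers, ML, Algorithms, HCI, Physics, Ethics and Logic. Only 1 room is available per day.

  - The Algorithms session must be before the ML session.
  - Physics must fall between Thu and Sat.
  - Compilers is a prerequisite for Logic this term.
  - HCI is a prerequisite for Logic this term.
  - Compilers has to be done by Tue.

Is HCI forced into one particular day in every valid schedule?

HCI can be Mon (e.g. ML=Sat; Physics=Thu; Compilers=Tue; Ethics=Sun; Algorithms=Fri; HCI=Mon; Logic=Wed) or Tue (e.g. Physics=Thu; ML=Sat; HCI=Tue; Logic=Wed; Compilers=Mon; Ethics=Sun; Algorithms=Fri).

No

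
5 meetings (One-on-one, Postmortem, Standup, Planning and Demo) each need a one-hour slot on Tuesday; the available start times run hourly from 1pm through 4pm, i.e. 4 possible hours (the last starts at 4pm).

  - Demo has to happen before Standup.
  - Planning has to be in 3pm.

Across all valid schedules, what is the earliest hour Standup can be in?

2pm

Precedence pushes Standup to at least 2pm.
Standup at 2pm is achievable: Postmortem in 1pm, Standup in 2pm, Planning in 3pm, One-on-one in 1pm, Demo in 1pm.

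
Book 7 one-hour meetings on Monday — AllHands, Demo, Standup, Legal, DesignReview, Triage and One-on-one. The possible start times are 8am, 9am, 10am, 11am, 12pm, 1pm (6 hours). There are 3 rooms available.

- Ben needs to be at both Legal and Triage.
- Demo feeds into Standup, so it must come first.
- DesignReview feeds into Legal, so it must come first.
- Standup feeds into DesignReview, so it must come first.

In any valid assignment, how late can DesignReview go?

12pm

Precedence pushes DesignReview to at least 10am; downstream work caps DesignReview at 12pm.
DesignReview at 12pm is achievable: Legal in 1pm, DesignReview in 12pm, Triage in 8am, Standup in 9am, Demo in 8am, One-on-one in 9am, AllHands in 8am.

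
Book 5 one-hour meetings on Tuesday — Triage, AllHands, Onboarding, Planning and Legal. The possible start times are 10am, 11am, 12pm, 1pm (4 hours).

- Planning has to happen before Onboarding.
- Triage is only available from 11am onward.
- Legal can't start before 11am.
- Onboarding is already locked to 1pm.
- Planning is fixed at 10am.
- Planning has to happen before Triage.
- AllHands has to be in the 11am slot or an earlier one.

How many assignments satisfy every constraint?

Splitting on Triage: it can be 11am (6), 12pm (6), 1pm (6). Listing each branch's schedules as (AllHands, Onboarding, Planning, Legal):
Triage=11am: (10am,1pm,10am,11am) (10am,1pm,10am,12pm) (10am,1pm,10am,1pm) (11am,1pm,10am,11am) (11am,1pm,10am,12pm) (11am,1pm,10am,1pm) — 6.
Triage=12pm: (10am,1pm,10am,11am) (10am,1pm,10am,12pm) (10am,1pm,10am,1pm) (11am,1pm,10am,11am) (11am,1pm,10am,12pm) (11am,1pm,10am,1pm) — 6.
Triage=1pm: (10am,1pm,10am,11am) (10am,1pm,10am,12pm) (10am,1pm,10am,1pm) (11am,1pm,10am,11am) (11am,1pm,10am,12pm) (11am,1pm,10am,1pm) — 6.
Summing: 6 + 6 + 6 = 18.

18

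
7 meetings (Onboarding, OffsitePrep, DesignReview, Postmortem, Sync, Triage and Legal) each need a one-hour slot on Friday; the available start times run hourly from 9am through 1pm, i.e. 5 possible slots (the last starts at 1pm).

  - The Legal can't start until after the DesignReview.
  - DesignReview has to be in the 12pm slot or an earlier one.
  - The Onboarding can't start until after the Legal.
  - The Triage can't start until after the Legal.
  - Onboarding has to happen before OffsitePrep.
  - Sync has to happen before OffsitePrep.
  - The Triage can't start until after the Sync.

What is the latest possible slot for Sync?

Downstream work caps Sync at 12pm.
Sync at 12pm is achievable: Sync -> 12pm; Onboarding -> 11am; DesignReview -> 9am; OffsitePrep -> 1pm; Triage -> 1pm; Legal -> 10am; Postmortem -> 9am.

12pm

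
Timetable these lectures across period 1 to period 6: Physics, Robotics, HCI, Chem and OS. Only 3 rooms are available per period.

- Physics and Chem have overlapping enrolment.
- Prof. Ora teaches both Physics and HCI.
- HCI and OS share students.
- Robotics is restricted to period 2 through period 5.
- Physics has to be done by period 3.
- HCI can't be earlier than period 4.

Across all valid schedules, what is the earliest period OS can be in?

OS at period 1 is achievable: OS=period 1; Physics=period 1; Robotics=period 2; HCI=period 4; Chem=period 2.

period 1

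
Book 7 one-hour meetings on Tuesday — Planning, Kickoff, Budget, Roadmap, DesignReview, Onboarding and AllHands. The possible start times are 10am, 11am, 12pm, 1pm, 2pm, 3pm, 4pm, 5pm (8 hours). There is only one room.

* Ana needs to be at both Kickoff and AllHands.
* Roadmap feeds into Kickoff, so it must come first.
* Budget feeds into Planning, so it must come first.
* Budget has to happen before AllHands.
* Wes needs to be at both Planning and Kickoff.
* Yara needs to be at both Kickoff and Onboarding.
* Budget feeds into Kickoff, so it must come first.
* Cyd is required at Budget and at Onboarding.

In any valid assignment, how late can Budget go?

Downstream work caps Budget at 4pm.
Budget at 2pm is achievable: AllHands=5pm, Roadmap=10am, DesignReview=11am, Budget=2pm, Kickoff=3pm, Onboarding=12pm, Planning=4pm.
Nothing later works — the conflict and capacity constraints rule out every hour after 2pm.

2pm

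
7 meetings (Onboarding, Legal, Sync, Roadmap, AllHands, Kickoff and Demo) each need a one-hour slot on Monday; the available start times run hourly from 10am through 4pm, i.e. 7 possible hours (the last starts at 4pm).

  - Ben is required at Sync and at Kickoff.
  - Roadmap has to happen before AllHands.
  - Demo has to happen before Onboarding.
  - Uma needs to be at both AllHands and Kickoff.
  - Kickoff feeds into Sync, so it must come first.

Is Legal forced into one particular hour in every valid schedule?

Legal can be 10am (e.g. Legal -> 10am, Demo -> 10am, Roadmap -> 10am, Sync -> 11am, AllHands -> 11am, Kickoff -> 10am, Onboarding -> 11am) or 11am (e.g. Roadmap=10am, AllHands=11am, Sync=11am, Kickoff=10am, Legal=11am, Demo=10am, Onboarding=11am).

No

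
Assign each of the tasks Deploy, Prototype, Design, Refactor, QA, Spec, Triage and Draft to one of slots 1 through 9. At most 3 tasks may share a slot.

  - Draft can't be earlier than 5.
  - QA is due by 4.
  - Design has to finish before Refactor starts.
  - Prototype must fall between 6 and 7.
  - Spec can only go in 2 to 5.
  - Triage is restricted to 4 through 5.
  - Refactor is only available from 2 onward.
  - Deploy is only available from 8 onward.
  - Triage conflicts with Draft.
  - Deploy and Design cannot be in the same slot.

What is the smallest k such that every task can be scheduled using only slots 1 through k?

The precedence chain requires at least 2 distinct slots.
With at most 3 per slot and 8 tasks, at least 3 slots are needed.
Deploy can't be placed before 8, so the schedule must run through at least slot 8.
8 works (last occupied slot: 8): for example Deploy in 8, QA in 1, Triage in 4, Spec in 2, Refactor in 2, Design in 1, Draft in 5, Prototype in 6.

8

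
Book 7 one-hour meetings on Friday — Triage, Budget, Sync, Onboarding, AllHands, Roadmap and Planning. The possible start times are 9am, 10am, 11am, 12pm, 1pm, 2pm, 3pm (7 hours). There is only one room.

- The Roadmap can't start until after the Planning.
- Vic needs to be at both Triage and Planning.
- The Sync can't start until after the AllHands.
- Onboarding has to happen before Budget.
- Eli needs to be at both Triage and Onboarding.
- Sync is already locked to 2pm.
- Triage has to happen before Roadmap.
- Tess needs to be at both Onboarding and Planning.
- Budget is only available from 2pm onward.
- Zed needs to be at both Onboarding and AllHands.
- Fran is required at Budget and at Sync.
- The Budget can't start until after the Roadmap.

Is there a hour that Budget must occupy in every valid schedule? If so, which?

Budget's window is 2pm–3pm.
Sync is fixed at 2pm, and Budget can't share a hour with Sync.
So Budget must be 3pm.

3pm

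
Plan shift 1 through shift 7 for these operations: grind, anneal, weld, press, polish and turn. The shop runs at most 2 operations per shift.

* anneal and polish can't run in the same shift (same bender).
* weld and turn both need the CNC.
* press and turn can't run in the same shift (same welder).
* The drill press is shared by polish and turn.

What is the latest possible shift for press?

shift 7

press at shift 7 is achievable: turn in shift 3; weld in shift 2; anneal in shift 1; grind in shift 1; polish in shift 2; press in shift 7.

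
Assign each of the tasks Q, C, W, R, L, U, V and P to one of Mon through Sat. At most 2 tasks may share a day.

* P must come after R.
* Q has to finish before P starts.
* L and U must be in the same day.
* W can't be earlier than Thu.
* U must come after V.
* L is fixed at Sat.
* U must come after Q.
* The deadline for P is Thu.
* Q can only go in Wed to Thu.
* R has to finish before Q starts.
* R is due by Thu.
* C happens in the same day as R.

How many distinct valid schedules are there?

Splitting on C: it can be Mon (7), Tue (7). Listing each branch's schedules as (Q, W, R, L, U, V, P):
C=Mon: (Wed,Thu,Mon,Sat,Sat,Tue,Thu) (Wed,Thu,Mon,Sat,Sat,Wed,Thu) (Wed,Thu,Mon,Sat,Sat,Fri,Thu) (Wed,Fri,Mon,Sat,Sat,Tue,Thu) (Wed,Fri,Mon,Sat,Sat,Wed,Thu) (Wed,Fri,Mon,Sat,Sat,Thu,Thu) (Wed,Fri,Mon,Sat,Sat,Fri,Thu) — 7.
C=Tue: (Wed,Thu,Tue,Sat,Sat,Mon,Thu) (Wed,Thu,Tue,Sat,Sat,Wed,Thu) (Wed,Thu,Tue,Sat,Sat,Fri,Thu) (Wed,Fri,Tue,Sat,Sat,Mon,Thu) (Wed,Fri,Tue,Sat,Sat,Wed,Thu) (Wed,Fri,Tue,Sat,Sat,Thu,Thu) (Wed,Fri,Tue,Sat,Sat,Fri,Thu) — 7.
Summing: 7 + 7 = 14.

14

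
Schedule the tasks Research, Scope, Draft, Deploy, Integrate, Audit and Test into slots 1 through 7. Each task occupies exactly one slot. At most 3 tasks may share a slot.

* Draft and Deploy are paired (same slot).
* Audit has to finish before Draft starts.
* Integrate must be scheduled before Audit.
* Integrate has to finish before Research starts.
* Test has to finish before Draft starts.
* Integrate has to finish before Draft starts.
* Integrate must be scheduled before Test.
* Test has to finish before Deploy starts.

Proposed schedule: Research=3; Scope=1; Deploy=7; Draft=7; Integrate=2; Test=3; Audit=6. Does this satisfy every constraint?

Valid

Integrate must be scheduled before Audit — holds.
Test has to finish before Deploy starts — holds.
At most 3 tasks may share a slot — holds.
Test has to finish before Draft starts — holds.
Integrate has to finish before Draft starts — holds.
Integrate has to finish before Research starts — holds.
Integrate must be scheduled before Test — holds.
Audit has to finish before Draft starts — holds.
Draft and Deploy are paired (same slot) — holds.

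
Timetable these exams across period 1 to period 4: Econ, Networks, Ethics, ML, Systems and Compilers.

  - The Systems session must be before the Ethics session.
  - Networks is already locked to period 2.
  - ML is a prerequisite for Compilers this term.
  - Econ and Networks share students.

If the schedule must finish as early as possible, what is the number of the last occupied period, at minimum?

2

The precedence chain requires at least 2 distinct periods.
2 works (last occupied period: period 2): for example Econ=period 1, Compilers=period 2, Ethics=period 2, ML=period 1, Networks=period 2, Systems=period 1.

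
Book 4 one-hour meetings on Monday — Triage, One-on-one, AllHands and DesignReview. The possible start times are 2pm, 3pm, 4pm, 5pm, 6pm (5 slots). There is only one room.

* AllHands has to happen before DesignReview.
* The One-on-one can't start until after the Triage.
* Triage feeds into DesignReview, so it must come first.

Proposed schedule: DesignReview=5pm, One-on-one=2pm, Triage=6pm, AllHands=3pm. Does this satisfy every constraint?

No — it violates: The One-on-one can't start until after the Triage

The One-on-one can't start until after the Triage — violated.
AllHands has to happen before DesignReview — holds.
Triage feeds into DesignReview, so it must come first — violated.
There is only one room — holds.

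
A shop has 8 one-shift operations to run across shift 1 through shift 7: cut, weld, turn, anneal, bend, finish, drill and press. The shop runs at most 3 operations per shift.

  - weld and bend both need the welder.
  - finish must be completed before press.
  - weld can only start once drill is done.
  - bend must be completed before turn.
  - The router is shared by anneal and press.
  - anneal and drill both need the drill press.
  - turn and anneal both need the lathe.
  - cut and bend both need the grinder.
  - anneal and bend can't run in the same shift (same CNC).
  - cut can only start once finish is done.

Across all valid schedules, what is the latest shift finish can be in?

shift 6

Downstream work caps finish at shift 6.
finish at shift 6 is achievable: cut in shift 7; bend in shift 1; weld in shift 2; drill in shift 1; turn in shift 2; anneal in shift 3; finish in shift 6; press in shift 7.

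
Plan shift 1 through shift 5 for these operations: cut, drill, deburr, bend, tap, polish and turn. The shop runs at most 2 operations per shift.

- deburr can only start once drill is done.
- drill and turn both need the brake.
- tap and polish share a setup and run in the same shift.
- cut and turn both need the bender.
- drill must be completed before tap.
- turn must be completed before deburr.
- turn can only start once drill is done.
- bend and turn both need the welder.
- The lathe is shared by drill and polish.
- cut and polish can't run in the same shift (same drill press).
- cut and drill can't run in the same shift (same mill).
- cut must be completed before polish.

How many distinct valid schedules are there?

37

Splitting on cut: it can be shift 1 (9), shift 2 (9), shift 3 (10), shift 4 (9). Listing each branch's schedules as (drill, deburr, bend, tap, polish, turn) by shift number:
cut=shift 1: (2,4,1,5,5,3) (2,4,2,5,5,3) (2,4,4,5,5,3) (2,5,1,3,3,4) (2,5,1,4,4,3) (2,5,2,3,3,4) (2,5,2,4,4,3) (2,5,5,3,3,4) (2,5,5,4,4,3) — 9.
cut=shift 2: (1,4,1,5,5,3) (1,4,2,5,5,3) (1,4,4,5,5,3) (1,5,1,3,3,4) (1,5,1,4,4,3) (1,5,2,3,3,4) (1,5,2,4,4,3) (1,5,5,3,3,4) (1,5,5,4,4,3) — 9.
cut=shift 3: (1,3,1,4,4,2) (1,3,1,5,5,2) (1,3,4,5,5,2) (1,3,5,4,4,2) (1,4,1,5,5,2) (1,4,3,5,5,2) (1,4,4,5,5,2) (1,5,1,4,4,2) (1,5,3,4,4,2) (1,5,5,4,4,2) — 10.
cut=shift 4: (1,3,1,5,5,2) (1,3,3,5,5,2) (1,3,4,5,5,2) (1,4,1,5,5,2) (1,4,1,5,5,3) (1,4,2,5,5,3) (1,4,3,5,5,2) (2,4,1,5,5,3) (2,4,2,5,5,3) — 9.
Summing: 9 + 9 + 10 + 9 = 37.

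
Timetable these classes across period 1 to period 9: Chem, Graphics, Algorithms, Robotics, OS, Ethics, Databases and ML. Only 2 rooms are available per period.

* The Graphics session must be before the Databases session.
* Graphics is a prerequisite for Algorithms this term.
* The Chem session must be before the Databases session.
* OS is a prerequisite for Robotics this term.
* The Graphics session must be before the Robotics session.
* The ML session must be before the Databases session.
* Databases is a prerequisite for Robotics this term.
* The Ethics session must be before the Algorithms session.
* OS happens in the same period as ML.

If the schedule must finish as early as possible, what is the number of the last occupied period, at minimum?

period 4

The precedence chain requires at least 3 distinct periods.
With at most 2 per period and 8 classes, at least 4 periods are needed.
4 works (last occupied period: period 4): for example Databases -> period 3; ML -> period 2; Graphics -> period 1; Chem -> period 1; Robotics -> period 4; Algorithms -> period 4; Ethics -> period 3; OS -> period 2.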